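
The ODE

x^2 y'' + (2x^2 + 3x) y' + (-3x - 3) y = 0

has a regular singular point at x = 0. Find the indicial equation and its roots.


Divide by x^2 to reach normal form y'' + P_1(x) y' + P_2(x) y = 0 with P_1(x) = 2 + 3/x and P_2(x) = -3/x - 3/x^2.
x = 0 is a singular point because the y'-coefficient 2 + 3/x has a pole at x = 0 and the y-coefficient -3/x - 3/x^2 has a pole at x = 0.
It is a regular singular point because x P_1(x) = p(x) = 2x + 3 and x^2 P_2(x) = q(x) = -3x - 3 are polynomials, hence analytic at x = 0.
p(0) = 3,  q(0) = -3.
Indicial equation: r(r-1) + p(0) r + q(0) = 0, i.e. r^2 + (p(0) - 1) r + q(0) = 0, i.e. r^2 + 2 r - 3 = 0.
Discriminant: (2)^2 - 4(-3) = 16, so r = (-2 ± 4)/2.
Solving: r_1 = 1, r_2 = -3.

indicial: r^2 + 2 r - 3 = 0; roots r_1 = 1, r_2 = -3


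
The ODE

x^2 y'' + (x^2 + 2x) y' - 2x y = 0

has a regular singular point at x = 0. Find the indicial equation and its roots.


Divide by x^2 to reach normal form y'' + P_1(x) y' + P_2(x) y = 0 with P_1(x) = 1 + 2/x and P_2(x) = -2/x.
x = 0 is a singular point because the y'-coefficient 1 + 2/x has a pole at x = 0 and the y-coefficient -2/x has a pole at x = 0.
It is a regular singular point because x P_1(x) = p(x) = x + 2 and x^2 P_2(x) = q(x) = -2x are polynomials, hence analytic at x = 0.
p(0) = 2,  q(0) = 0.
Indicial equation: r(r-1) + p(0) r + q(0) = 0, i.e. r^2 + (p(0) - 1) r + q(0) = 0, i.e. r^2 + 1 r = 0.
Discriminant: (1)^2 - 4(0) = 1, so r = (-1 ± 1)/2.
Solving: r_1 = 0, r_2 = -1.

indicial: r^2 + 1 r = 0; roots r_1 = 0, r_2 = -1


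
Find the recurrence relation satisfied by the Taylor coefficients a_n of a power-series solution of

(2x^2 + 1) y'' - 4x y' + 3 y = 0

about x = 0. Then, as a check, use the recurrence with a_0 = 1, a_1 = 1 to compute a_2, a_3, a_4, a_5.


Substitute y = sum_n a_n x^n.
(1 + 2 x^2) y'' contributes (n+2)(n+1) a_{n+2} + 2 n(n-1) a_n at x^n.
-4 x y'(x) contributes -4 n a_n at x^n.
3 y(x) contributes 3 a_n at x^n.
Matching x^n: (n+2)(n+1) a_{n+2} + (2 n(n-1) - 4 n + 3) a_n = 0.
Thus a_{n+2} = (-2 n(n-1) + 4 n - 3) / ((n+1)(n+2)) * a_n.

Check with a_0 = 1, a_1 = 1 (apply the recurrence for n = 0, 1, 2, 3): a_0 = 1, a_1 = 1, a_2 = -3/2, a_3 = 1/6, a_4 = -1/8, a_5 = -1/40.

a_(n+2) = (-2 n(n-1) + 4 n - 3) / ((n+1)(n+2)) * a_n; check: a_0 = 1, a_1 = 1, a_2 = -3/2, a_3 = 1/6, a_4 = -1/8, a_5 = -1/40


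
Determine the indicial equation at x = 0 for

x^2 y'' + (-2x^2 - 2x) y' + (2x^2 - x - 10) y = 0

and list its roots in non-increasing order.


Divide by x^2 to reach normal form y'' + P_1(x) y' + P_2(x) y = 0 with P_1(x) = -2 - 2/x and P_2(x) = 2 - 1/x - 10/x^2.
x = 0 is a singular point because the y'-coefficient -2 - 2/x has a pole at x = 0 and the y-coefficient 2 - 1/x - 10/x^2 has a pole at x = 0.
It is a regular singular point because x P_1(x) = p(x) = -2x - 2 and x^2 P_2(x) = q(x) = 2x^2 - x - 10 are polynomials, hence analytic at x = 0.
p(0) = -2,  q(0) = -10.
Indicial equation: r(r-1) + p(0) r + q(0) = 0, i.e. r^2 + (p(0) - 1) r + q(0) = 0, i.e. r^2 - 3 r - 10 = 0.
Discriminant: (-3)^2 - 4(-10) = 49, so r = (3 ± 7)/2.
Solving: r_1 = 5, r_2 = -2.

indicial: r^2 - 3 r - 10 = 0; roots r_1 = 5, r_2 = -2


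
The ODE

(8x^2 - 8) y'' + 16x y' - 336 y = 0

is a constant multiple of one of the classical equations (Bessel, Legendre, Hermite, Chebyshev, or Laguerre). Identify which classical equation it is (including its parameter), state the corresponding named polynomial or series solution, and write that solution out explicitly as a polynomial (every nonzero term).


All three coefficients share the factor -8; dividing through by -8 gives  (1 - x^2) y'' - 2x y' + 42 y = 0.
This matches the Legendre equation (1 - x^2) y'' - 2x y' + n(n+1) y = 0 (note the -2x y' term) with n(n+1) = 42, so n = 6; the polynomial solution is P_6(x).
With y = sum_k a_k x^k, matching x^k gives (k+2)(k+1) a_{k+2} = [k(k+1) - n(n+1)] a_k = (k - 6)(k + 7) a_k. The right side vanishes at k = 6, so the series with the parity of 6 terminates at degree 6.
Standard normalization (P_n(1) = 1): leading coefficient (2n)!/(2^n (n!)^2) = 479001600/(64*518400) = 231/16, so a_6 = 231/16. Work downward with a_k = (k+1)(k+2) a_{k+2} / ((k - 6)(k + 7)):
  a_4 = (5)(6)(231/16) / ((4 - 6)(4 + 7)) = (3465/8)/(-22) = -315/16
  a_2 = (3)(4)(-315/16) / ((2 - 6)(2 + 7)) = (-945/4)/(-36) = 105/16
  a_0 = (1)(2)(105/16) / ((0 - 6)(0 + 7)) = (105/8)/(-42) = -5/16
Hence P_6(x) = 231 x^6/16 - 315 x^4/16 + 105 x^2/16 - 5/16.

P_6(x); series = 231 x^6/16 - 315 x^4/16 + 105 x^2/16 - 5/16


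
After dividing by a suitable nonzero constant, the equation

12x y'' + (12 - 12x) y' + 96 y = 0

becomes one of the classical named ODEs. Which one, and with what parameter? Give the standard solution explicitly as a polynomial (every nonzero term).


All three coefficients share the factor 12; dividing through by 12 gives  x y'' + (1 - x) y' + 8 y = 0.
This matches the Laguerre equation x y'' + (1 - x) y' + n y = 0 with n = 8; the polynomial solution is L_8(x).
With y = sum_k a_k x^k, matching x^k gives (k+1)k a_{k+1} + (k+1) a_{k+1} - k a_k + n a_k = 0, i.e. (k+1)^2 a_{k+1} = (k - n) a_k = (k - 8) a_k. The right side vanishes at k = 8, so the series terminates at degree 8.
Standard normalization L_n(0) = 1 gives a_0 = 1. Work upward with a_{k+1} = (k - 8) a_k / (k+1)^2:
  a_1 = (0 - 8)(1) / 1^2 = -8/1 = -8
  a_2 = (1 - 8)(-8) / 2^2 = 56/4 = 14
  a_3 = (2 - 8)(14) / 3^2 = -84/9 = -28/3
  a_4 = (3 - 8)(-28/3) / 4^2 = (140/3)/16 = 35/12
  a_5 = (4 - 8)(35/12) / 5^2 = (-35/3)/25 = -7/15
  a_6 = (5 - 8)(-7/15) / 6^2 = (7/5)/36 = 7/180
  a_7 = (6 - 8)(7/180) / 7^2 = (-7/90)/49 = -1/630
  a_8 = (7 - 8)(-1/630) / 8^2 = (1/630)/64 = 1/40320
Hence L_8(x) = x^8/40320 - x^7/630 + 7 x^6/180 - 7 x^5/15 + 35 x^4/12 - 28 x^3/3 + 14 x^2 - 8 x + 1.

L_8(x); series = x^8/40320 - x^7/630 + 7 x^6/180 - 7 x^5/15 + 35 x^4/12 - 28 x^3/3 + 14 x^2 - 8 x + 1


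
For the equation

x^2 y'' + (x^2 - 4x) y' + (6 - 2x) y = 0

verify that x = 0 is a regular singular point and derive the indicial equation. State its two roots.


Divide by x^2 to reach normal form y'' + P_1(x) y' + P_2(x) y = 0 with P_1(x) = 1 - 4/x and P_2(x) = -2/x + 6/x^2.
x = 0 is a singular point because the y'-coefficient 1 - 4/x has a pole at x = 0 and the y-coefficient -2/x + 6/x^2 has a pole at x = 0.
It is a regular singular point because x P_1(x) = p(x) = x - 4 and x^2 P_2(x) = q(x) = 6 - 2x are polynomials, hence analytic at x = 0.
p(0) = -4,  q(0) = 6.
Indicial equation: r(r-1) + p(0) r + q(0) = 0, i.e. r^2 + (p(0) - 1) r + q(0) = 0, i.e. r^2 - 5 r + 6 = 0.
Discriminant: (-5)^2 - 4(6) = 1, so r = (5 ± 1)/2.
Solving: r_1 = 3, r_2 = 2.

indicial: r^2 - 5 r + 6 = 0; roots r_1 = 3, r_2 = 2


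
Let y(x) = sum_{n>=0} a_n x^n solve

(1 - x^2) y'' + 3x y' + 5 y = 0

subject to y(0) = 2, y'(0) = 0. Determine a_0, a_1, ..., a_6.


Ansatz: y(x) = sum_{n>=0} a_n x^n, so y'(x) = sum_{n>=1} n a_n x^(n-1) and y''(x) = sum_{n>=2} n(n-1) a_n x^(n-2).
Substitute into P(x) y'' + Q(x) y' + R(x) y = 0 with P(x) = 1 - x^2, Q(x) = 3x, R(x) = 5, and match powers of x.
Initial conditions: a_0 = 2, a_1 = 0.
Setting the coefficient of each power of x to zero and solving order by order (substituting the coefficients already found):
  x^0: 2 a_2 + 5 a_0 = 0  ->  2 a_2 = -5 a_0 = -10  ->  a_2 = -5
  x^1: 6 a_3 + 8 a_1 = 0  ->  6 a_3 = -8 a_1 = 0  ->  a_3 = 0
  x^2: 12 a_4 + 9 a_2 = 0  ->  12 a_4 = -9 a_2 = 45  ->  a_4 = 15/4
  x^3: 20 a_5 + 8 a_3 = 0  ->  20 a_5 = -8 a_3 = 0  ->  a_5 = 0
  x^4: 30 a_6 + 5 a_4 = 0  ->  30 a_6 = -5 a_4 = -75/4  ->  a_6 = -5/8
Truncated series: y(x) = 2 - 5 x^2 + (15/4) x^4 - (5/8) x^6 + O(x^7).

a_0 = 2; a_1 = 0; a_2 = -5; a_3 = 0; a_4 = 15/4; a_5 = 0; a_6 = -5/8


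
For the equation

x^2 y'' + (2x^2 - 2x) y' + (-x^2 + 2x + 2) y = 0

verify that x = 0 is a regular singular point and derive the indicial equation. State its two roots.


Divide by x^2 to reach normal form y'' + P_1(x) y' + P_2(x) y = 0 with P_1(x) = 2 - 2/x and P_2(x) = -1 + 2/x + 2/x^2.
x = 0 is a singular point because the y'-coefficient 2 - 2/x has a pole at x = 0 and the y-coefficient -1 + 2/x + 2/x^2 has a pole at x = 0.
It is a regular singular point because x P_1(x) = p(x) = 2x - 2 and x^2 P_2(x) = q(x) = -x^2 + 2x + 2 are polynomials, hence analytic at x = 0.
p(0) = -2,  q(0) = 2.
Indicial equation: r(r-1) + p(0) r + q(0) = 0, i.e. r^2 + (p(0) - 1) r + q(0) = 0, i.e. r^2 - 3 r + 2 = 0.
Discriminant: (-3)^2 - 4(2) = 1, so r = (3 ± 1)/2.
Solving: r_1 = 2, r_2 = 1.

indicial: r^2 - 3 r + 2 = 0; roots r_1 = 2, r_2 = 1


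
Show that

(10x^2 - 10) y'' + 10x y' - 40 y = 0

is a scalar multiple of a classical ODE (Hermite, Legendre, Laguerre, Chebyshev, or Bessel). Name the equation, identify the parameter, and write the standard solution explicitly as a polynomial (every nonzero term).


All three coefficients share the factor -10; dividing through by -10 gives  (1 - x^2) y'' - x y' + 4 y = 0.
This matches the Chebyshev equation (1 - x^2) y'' - x y' + n^2 y = 0 (note the -x y' term, not -2x y') with n^2 = 4, so n = 2; the polynomial solution is T_2(x).
With y = sum_k a_k x^k, matching x^k gives (k+2)(k+1) a_{k+2} = (k^2 - n^2) a_k = (k - 2)(k + 2) a_k. The right side vanishes at k = 2, so the series with the parity of 2 terminates at degree 2.
Standard normalization: leading coefficient of T_n is 2^(n-1), so a_2 = 2^1 = 2. Work downward with a_k = (k+1)(k+2) a_{k+2} / ((k - 2)(k + 2)):
  a_0 = (1)(2)(2) / ((0 - 2)(0 + 2)) = 4/(-4) = -1
Hence T_2(x) = 2 x^2 - 1.

T_2(x); series = 2 x^2 - 1


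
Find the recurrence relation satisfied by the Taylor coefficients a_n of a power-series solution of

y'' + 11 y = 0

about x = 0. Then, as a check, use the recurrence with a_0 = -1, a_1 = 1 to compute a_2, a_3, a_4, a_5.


Substitute y = sum_n a_n x^n into y'' + (const) y = 0.
y''(x) = sum_{n>=0} (n+2)(n+1) a_{n+2} x^n.
The ODE becomes sum_n [(n+2)(n+1) a_{n+2} + 11 a_n] x^n = 0.
Setting each coefficient to zero gives the recurrence:
  (n+2)(n+1) a_{n+2} + 11 a_n = 0,
  a_{n+2} = -11 / ((n+1)(n+2)) a_n.

Check with a_0 = -1, a_1 = 1 (apply the recurrence for n = 0, 1, 2, 3): a_0 = -1, a_1 = 1, a_2 = 11/2, a_3 = -11/6, a_4 = -121/24, a_5 = 121/120.

a_{n+2} = -11/((n+1)(n+2)) * a_n; check: a_0 = -1, a_1 = 1, a_2 = 11/2, a_3 = -11/6, a_4 = -121/24, a_5 = 121/120


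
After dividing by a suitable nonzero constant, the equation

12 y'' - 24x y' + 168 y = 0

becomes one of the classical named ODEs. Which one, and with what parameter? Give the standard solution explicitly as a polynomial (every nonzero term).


All three coefficients share the factor 12; dividing through by 12 gives  y'' - 2x y' + 14 y = 0.
This matches the Hermite equation y'' - 2x y' + 2n y = 0 with 2n = 14, so n = 7; the polynomial solution is H_7(x).
With y = sum_k a_k x^k, matching x^k gives (k+2)(k+1) a_{k+2} = 2(k - n) a_k = 2(k - 7) a_k. The right side vanishes at k = 7, so the series with the parity of 7 terminates at degree 7.
Standard normalization: leading coefficient of H_n is 2^n, so a_7 = 2^7 = 128. Work downward with a_k = (k+1)(k+2) a_{k+2} / (2(k - n)):
  a_5 = (6)(7)(128) / (2(5 - 7)) = 5376/(-4) = -1344
  a_3 = (4)(5)(-1344) / (2(3 - 7)) = -26880/(-8) = 3360
  a_1 = (2)(3)(3360) / (2(1 - 7)) = 20160/(-12) = -1680
Hence H_7(x) = 128 x^7 - 1344 x^5 + 3360 x^3 - 1680 x.

H_7(x); series = 128 x^7 - 1344 x^5 + 3360 x^3 - 1680 x


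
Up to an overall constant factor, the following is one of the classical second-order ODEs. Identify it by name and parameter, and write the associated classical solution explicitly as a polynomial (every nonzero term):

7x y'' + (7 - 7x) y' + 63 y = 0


All three coefficients share the factor 7; dividing through by 7 gives  x y'' + (1 - x) y' + 9 y = 0.
This matches the Laguerre equation x y'' + (1 - x) y' + n y = 0 with n = 9; the polynomial solution is L_9(x).
With y = sum_k a_k x^k, matching x^k gives (k+1)k a_{k+1} + (k+1) a_{k+1} - k a_k + n a_k = 0, i.e. (k+1)^2 a_{k+1} = (k - n) a_k = (k - 9) a_k. The right side vanishes at k = 9, so the series terminates at degree 9.
Standard normalization L_n(0) = 1 gives a_0 = 1. Work upward with a_{k+1} = (k - 9) a_k / (k+1)^2:
  a_1 = (0 - 9)(1) / 1^2 = -9/1 = -9
  a_2 = (1 - 9)(-9) / 2^2 = 72/4 = 18
  a_3 = (2 - 9)(18) / 3^2 = -126/9 = -14
  a_4 = (3 - 9)(-14) / 4^2 = 84/16 = 21/4
  a_5 = (4 - 9)(21/4) / 5^2 = (-105/4)/25 = -21/20
  a_6 = (5 - 9)(-21/20) / 6^2 = (21/5)/36 = 7/60
  a_7 = (6 - 9)(7/60) / 7^2 = (-7/20)/49 = -1/140
  a_8 = (7 - 9)(-1/140) / 8^2 = (1/70)/64 = 1/4480
  a_9 = (8 - 9)(1/4480) / 9^2 = (-1/4480)/81 = -1/362880
Hence L_9(x) = -x^9/362880 + x^8/4480 - x^7/140 + 7 x^6/60 - 21 x^5/20 + 21 x^4/4 - 14 x^3 + 18 x^2 - 9 x + 1.

L_9(x); series = -x^9/362880 + x^8/4480 - x^7/140 + 7 x^6/60 - 21 x^5/20 + 21 x^4/4 - 14 x^3 + 18 x^2 - 9 x + 1


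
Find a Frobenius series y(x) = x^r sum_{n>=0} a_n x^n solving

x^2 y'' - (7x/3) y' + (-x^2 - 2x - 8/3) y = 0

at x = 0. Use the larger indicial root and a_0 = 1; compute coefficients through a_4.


Write in Frobenius form y'' + (p(x)/x) y' + (q(x)/x^2) y = 0:
  p(x) = -7/3,  q(x) = -x^2 - 2x - 8/3.
Indicial equation: r(r-1) + (-7/3) r + (-8/3) = 0 -> roots r_1 = 4, r_2 = -2/3.
Take r = r_1 = 4. Let y(x) = x^r sum_{n>=0} a_n x^n with a_0 = 1.
Substitute y = x^r sum a_n x^n and match x^{r+n}. The recurrence is
  D(n) a_n - 2 a_{n-1} - 1 a_{n-2} = 0,  where D(n) = (r+n)(r+n-1) + (-7/3)(r+n) + (-8/3).
  a_n = [2 a_{n-1} + 1 a_{n-2}] / D(n).
Since the indicial polynomial factors as (r - r_1)(r - r_2), D(n) = (r_1 + n - r_1)(r_1 + n - r_2) = n(n + 14/3).
Evaluating step by step (a_0 = 1):
  n = 1: D(1) = 1(1 + 14/3) = 17/3; numerator = 2(1) = 2; a_1 = (2)/(17/3) = 6/17
  n = 2: D(2) = 2(2 + 14/3) = 40/3; numerator = 2(6/17) + 1(1) = 29/17; a_2 = (29/17)/(40/3) = 87/680
  n = 3: D(3) = 3(3 + 14/3) = 23; numerator = 2(87/680) + 1(6/17) = 207/340; a_3 = (207/340)/(23) = 9/340
  n = 4: D(4) = 4(4 + 14/3) = 104/3; numerator = 2(9/340) + 1(87/680) = 123/680; a_4 = (123/680)/(104/3) = 369/70720

r = 4; a_0 = 1; a_1 = 6/17; a_2 = 87/680; a_3 = 9/340; a_4 = 369/70720


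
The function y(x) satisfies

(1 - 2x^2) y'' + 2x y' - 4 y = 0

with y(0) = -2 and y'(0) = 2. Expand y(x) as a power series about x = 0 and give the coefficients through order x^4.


Ansatz: y(x) = sum_{n>=0} a_n x^n, so y'(x) = sum_{n>=1} n a_n x^(n-1) and y''(x) = sum_{n>=2} n(n-1) a_n x^(n-2).
Substitute into P(x) y'' + Q(x) y' + R(x) y = 0 with P(x) = 1 - 2x^2, Q(x) = 2x, R(x) = -4, and match powers of x.
Initial conditions: a_0 = -2, a_1 = 2.
Setting the coefficient of each power of x to zero and solving order by order (substituting the coefficients already found):
  x^0: 2 a_2 - 4 a_0 = 0  ->  2 a_2 = 4 a_0 = -8  ->  a_2 = -4
  x^1: 6 a_3 - 2 a_1 = 0  ->  6 a_3 = 2 a_1 = 4  ->  a_3 = 2/3
  x^2: 12 a_4 - 4 a_2 = 0  ->  12 a_4 = 4 a_2 = -16  ->  a_4 = -4/3
Truncated series: y(x) = -2 + 2 x - 4 x^2 + (2/3) x^3 - (4/3) x^4 + O(x^5).

a_0 = -2; a_1 = 2; a_2 = -4; a_3 = 2/3; a_4 = -4/3


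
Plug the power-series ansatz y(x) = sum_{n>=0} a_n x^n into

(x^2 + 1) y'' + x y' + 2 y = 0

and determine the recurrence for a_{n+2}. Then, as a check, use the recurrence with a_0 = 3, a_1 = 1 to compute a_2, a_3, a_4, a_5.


Substitute y = sum_n a_n x^n.
(1 + 1 x^2) y'' contributes (n+2)(n+1) a_{n+2} + n(n-1) a_n at x^n.
x y'(x) contributes n a_n at x^n.
2 y(x) contributes 2 a_n at x^n.
Matching x^n: (n+2)(n+1) a_{n+2} + (n(n-1) + n + 2) a_n = 0.
Thus a_{n+2} = (-n(n-1) - n - 2) / ((n+1)(n+2)) * a_n.

Check with a_0 = 3, a_1 = 1 (apply the recurrence for n = 0, 1, 2, 3): a_0 = 3, a_1 = 1, a_2 = -3, a_3 = -1/2, a_4 = 3/2, a_5 = 11/40.

a_(n+2) = (-n(n-1) - n - 2) / ((n+1)(n+2)) * a_n; check: a_0 = 3, a_1 = 1, a_2 = -3, a_3 = -1/2, a_4 = 3/2, a_5 = 11/40


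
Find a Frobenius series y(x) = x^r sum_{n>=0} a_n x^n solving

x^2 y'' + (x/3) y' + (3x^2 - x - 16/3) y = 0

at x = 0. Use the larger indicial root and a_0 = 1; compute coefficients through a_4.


Write in Frobenius form y'' + (p(x)/x) y' + (q(x)/x^2) y = 0:
  p(x) = 1/3,  q(x) = 3x^2 - x - 16/3.
Indicial equation: r(r-1) + (1/3) r + (-16/3) = 0 -> roots r_1 = 8/3, r_2 = -2.
Take r = r_1 = 8/3. Let y(x) = x^r sum_{n>=0} a_n x^n with a_0 = 1.
Substitute y = x^r sum a_n x^n and match x^{r+n}. The recurrence is
  D(n) a_n - 1 a_{n-1} + 3 a_{n-2} = 0,  where D(n) = (r+n)(r+n-1) + (1/3)(r+n) + (-16/3).
  a_n = [1 a_{n-1} - 3 a_{n-2}] / D(n).
Since the indicial polynomial factors as (r - r_1)(r - r_2), D(n) = (r_1 + n - r_1)(r_1 + n - r_2) = n(n + 14/3).
Evaluating step by step (a_0 = 1):
  n = 1: D(1) = 1(1 + 14/3) = 17/3; numerator = 1(1) = 1; a_1 = (1)/(17/3) = 3/17
  n = 2: D(2) = 2(2 + 14/3) = 40/3; numerator = 1(3/17) - 3(1) = -48/17; a_2 = (-48/17)/(40/3) = -18/85
  n = 3: D(3) = 3(3 + 14/3) = 23; numerator = 1(-18/85) - 3(3/17) = -63/85; a_3 = (-63/85)/(23) = -63/1955
  n = 4: D(4) = 4(4 + 14/3) = 104/3; numerator = 1(-63/1955) - 3(-18/85) = 1179/1955; a_4 = (1179/1955)/(104/3) = 3537/203320

r = 8/3; a_0 = 1; a_1 = 3/17; a_2 = -18/85; a_3 = -63/1955; a_4 = 3537/203320


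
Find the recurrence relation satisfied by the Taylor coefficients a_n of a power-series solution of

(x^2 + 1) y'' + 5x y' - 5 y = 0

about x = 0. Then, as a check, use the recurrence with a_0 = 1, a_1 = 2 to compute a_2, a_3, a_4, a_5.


Substitute y = sum_n a_n x^n.
(1 + 1 x^2) y'' contributes (n+2)(n+1) a_{n+2} + n(n-1) a_n at x^n.
5 x y'(x) contributes 5 n a_n at x^n.
-5 y(x) contributes -5 a_n at x^n.
Matching x^n: (n+2)(n+1) a_{n+2} + (n(n-1) + 5 n - 5) a_n = 0.
Thus a_{n+2} = (-n(n-1) - 5 n + 5) / ((n+1)(n+2)) * a_n.

Check with a_0 = 1, a_1 = 2 (apply the recurrence for n = 0, 1, 2, 3): a_0 = 1, a_1 = 2, a_2 = 5/2, a_3 = 0, a_4 = -35/24, a_5 = 0.

a_(n+2) = (-n(n-1) - 5 n + 5) / ((n+1)(n+2)) * a_n; check: a_0 = 1, a_1 = 2, a_2 = 5/2, a_3 = 0, a_4 = -35/24, a_5 = 0


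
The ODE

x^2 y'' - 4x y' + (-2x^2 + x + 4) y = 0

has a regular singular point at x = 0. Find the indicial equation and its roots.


Divide by x^2 to reach normal form y'' + P_1(x) y' + P_2(x) y = 0 with P_1(x) = -4/x and P_2(x) = -2 + 1/x + 4/x^2.
x = 0 is a singular point because the y'-coefficient -4/x has a pole at x = 0 and the y-coefficient -2 + 1/x + 4/x^2 has a pole at x = 0.
It is a regular singular point because x P_1(x) = p(x) = -4 and x^2 P_2(x) = q(x) = -2x^2 + x + 4 are polynomials, hence analytic at x = 0.
p(0) = -4,  q(0) = 4.
Indicial equation: r(r-1) + p(0) r + q(0) = 0, i.e. r^2 + (p(0) - 1) r + q(0) = 0, i.e. r^2 - 5 r + 4 = 0.
Discriminant: (-5)^2 - 4(4) = 9, so r = (5 ± 3)/2.
Solving: r_1 = 4, r_2 = 1.

indicial: r^2 - 5 r + 4 = 0; roots r_1 = 4, r_2 = 1


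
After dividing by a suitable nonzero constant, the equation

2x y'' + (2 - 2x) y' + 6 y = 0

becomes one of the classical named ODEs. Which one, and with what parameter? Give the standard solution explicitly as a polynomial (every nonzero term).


All three coefficients share the factor 2; dividing through by 2 gives  x y'' + (1 - x) y' + 3 y = 0.
This matches the Laguerre equation x y'' + (1 - x) y' + n y = 0 with n = 3; the polynomial solution is L_3(x).
With y = sum_k a_k x^k, matching x^k gives (k+1)k a_{k+1} + (k+1) a_{k+1} - k a_k + n a_k = 0, i.e. (k+1)^2 a_{k+1} = (k - n) a_k = (k - 3) a_k. The right side vanishes at k = 3, so the series terminates at degree 3.
Standard normalization L_n(0) = 1 gives a_0 = 1. Work upward with a_{k+1} = (k - 3) a_k / (k+1)^2:
  a_1 = (0 - 3)(1) / 1^2 = -3/1 = -3
  a_2 = (1 - 3)(-3) / 2^2 = 6/4 = 3/2
  a_3 = (2 - 3)(3/2) / 3^2 = (-3/2)/9 = -1/6
Hence L_3(x) = -x^3/6 + 3 x^2/2 - 3 x + 1.

L_3(x); series = -x^3/6 + 3 x^2/2 - 3 x + 1


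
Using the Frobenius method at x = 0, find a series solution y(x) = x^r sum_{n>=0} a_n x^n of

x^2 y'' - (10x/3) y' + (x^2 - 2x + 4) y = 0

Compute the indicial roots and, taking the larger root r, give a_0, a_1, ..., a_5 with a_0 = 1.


Write in Frobenius form y'' + (p(x)/x) y' + (q(x)/x^2) y = 0:
  p(x) = -10/3,  q(x) = x^2 - 2x + 4.
Indicial equation: r(r-1) + (-10/3) r + (4) = 0 -> roots r_1 = 3, r_2 = 4/3.
Take r = r_1 = 3. Let y(x) = x^r sum_{n>=0} a_n x^n with a_0 = 1.
Substitute y = x^r sum a_n x^n and match x^{r+n}. The recurrence is
  D(n) a_n - 2 a_{n-1} + 1 a_{n-2} = 0,  where D(n) = (r+n)(r+n-1) + (-10/3)(r+n) + (4).
  a_n = [2 a_{n-1} - 1 a_{n-2}] / D(n).
Since the indicial polynomial factors as (r - r_1)(r - r_2), D(n) = (r_1 + n - r_1)(r_1 + n - r_2) = n(n + 5/3).
Evaluating step by step (a_0 = 1):
  n = 1: D(1) = 1(1 + 5/3) = 8/3; numerator = 2(1) = 2; a_1 = (2)/(8/3) = 3/4
  n = 2: D(2) = 2(2 + 5/3) = 22/3; numerator = 2(3/4) - 1(1) = 1/2; a_2 = (1/2)/(22/3) = 3/44
  n = 3: D(3) = 3(3 + 5/3) = 14; numerator = 2(3/44) - 1(3/4) = -27/44; a_3 = (-27/44)/(14) = -27/616
  n = 4: D(4) = 4(4 + 5/3) = 68/3; numerator = 2(-27/616) - 1(3/44) = -12/77; a_4 = (-12/77)/(68/3) = -9/1309
  n = 5: D(5) = 5(5 + 5/3) = 100/3; numerator = 2(-9/1309) - 1(-27/616) = 45/1496; a_5 = (45/1496)/(100/3) = 27/29920

r = 3; a_0 = 1; a_1 = 3/4; a_2 = 3/44; a_3 = -27/616; a_4 = -9/1309; a_5 = 27/29920


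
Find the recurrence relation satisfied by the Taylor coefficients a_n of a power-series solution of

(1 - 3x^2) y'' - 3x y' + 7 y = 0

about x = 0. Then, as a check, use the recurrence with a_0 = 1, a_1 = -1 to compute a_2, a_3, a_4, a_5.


Substitute y = sum_n a_n x^n.
(1 - 3 x^2) y'' contributes (n+2)(n+1) a_{n+2} - 3 n(n-1) a_n at x^n.
-3 x y'(x) contributes -3 n a_n at x^n.
7 y(x) contributes 7 a_n at x^n.
Matching x^n: (n+2)(n+1) a_{n+2} + (-3 n(n-1) - 3 n + 7) a_n = 0.
Thus a_{n+2} = (3 n(n-1) + 3 n - 7) / ((n+1)(n+2)) * a_n.

Check with a_0 = 1, a_1 = -1 (apply the recurrence for n = 0, 1, 2, 3): a_0 = 1, a_1 = -1, a_2 = -7/2, a_3 = 2/3, a_4 = -35/24, a_5 = 2/3.

a_(n+2) = (3 n(n-1) + 3 n - 7) / ((n+1)(n+2)) * a_n; check: a_0 = 1, a_1 = -1, a_2 = -7/2, a_3 = 2/3, a_4 = -35/24, a_5 = 2/3


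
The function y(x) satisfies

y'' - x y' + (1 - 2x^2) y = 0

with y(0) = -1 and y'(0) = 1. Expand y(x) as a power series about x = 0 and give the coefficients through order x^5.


Ansatz: y(x) = sum_{n>=0} a_n x^n, so y'(x) = sum_{n>=1} n a_n x^(n-1) and y''(x) = sum_{n>=2} n(n-1) a_n x^(n-2).
Substitute into P(x) y'' + Q(x) y' + R(x) y = 0 with P(x) = 1, Q(x) = -x, R(x) = 1 - 2x^2, and match powers of x.
Initial conditions: a_0 = -1, a_1 = 1.
Setting the coefficient of each power of x to zero and solving order by order (substituting the coefficients already found):
  x^0: 2 a_2 + a_0 = 0  ->  2 a_2 = -a_0 = 1  ->  a_2 = 1/2
  x^1: 6 a_3 = 0  ->  a_3 = 0
  x^2: 12 a_4 - a_2 - 2 a_0 = 0  ->  12 a_4 = a_2 + 2 a_0 = -3/2  ->  a_4 = -1/8
  x^3: 20 a_5 - 2 a_3 - 2 a_1 = 0  ->  20 a_5 = 2 a_3 + 2 a_1 = 2  ->  a_5 = 1/10
Truncated series: y(x) = -1 + x + (1/2) x^2 - (1/8) x^4 + (1/10) x^5 + O(x^6).

a_0 = -1; a_1 = 1; a_2 = 1/2; a_3 = 0; a_4 = -1/8; a_5 = 1/10


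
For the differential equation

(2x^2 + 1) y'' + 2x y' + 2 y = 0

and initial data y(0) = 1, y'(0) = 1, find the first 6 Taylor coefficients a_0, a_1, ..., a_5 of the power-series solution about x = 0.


Ansatz: y(x) = sum_{n>=0} a_n x^n, so y'(x) = sum_{n>=1} n a_n x^(n-1) and y''(x) = sum_{n>=2} n(n-1) a_n x^(n-2).
Substitute into P(x) y'' + Q(x) y' + R(x) y = 0 with P(x) = 2x^2 + 1, Q(x) = 2x, R(x) = 2, and match powers of x.
Initial conditions: a_0 = 1, a_1 = 1.
Setting the coefficient of each power of x to zero and solving order by order (substituting the coefficients already found):
  x^0: 2 a_2 + 2 a_0 = 0  ->  2 a_2 = -2 a_0 = -2  ->  a_2 = -1
  x^1: 6 a_3 + 4 a_1 = 0  ->  6 a_3 = -4 a_1 = -4  ->  a_3 = -2/3
  x^2: 12 a_4 + 10 a_2 = 0  ->  12 a_4 = -10 a_2 = 10  ->  a_4 = 5/6
  x^3: 20 a_5 + 20 a_3 = 0  ->  20 a_5 = -20 a_3 = 40/3  ->  a_5 = 2/3
Truncated series: y(x) = 1 + x - x^2 - (2/3) x^3 + (5/6) x^4 + (2/3) x^5 + O(x^6).

a_0 = 1; a_1 = 1; a_2 = -1; a_3 = -2/3; a_4 = 5/6; a_5 = 2/3


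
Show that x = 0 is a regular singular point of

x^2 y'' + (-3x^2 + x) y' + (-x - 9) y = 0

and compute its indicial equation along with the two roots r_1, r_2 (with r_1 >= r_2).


Divide by x^2 to reach normal form y'' + P_1(x) y' + P_2(x) y = 0 with P_1(x) = -3 + 1/x and P_2(x) = -1/x - 9/x^2.
x = 0 is a singular point because the y'-coefficient -3 + 1/x has a pole at x = 0 and the y-coefficient -1/x - 9/x^2 has a pole at x = 0.
It is a regular singular point because x P_1(x) = p(x) = 1 - 3x and x^2 P_2(x) = q(x) = -x - 9 are polynomials, hence analytic at x = 0.
p(0) = 1,  q(0) = -9.
Indicial equation: r(r-1) + p(0) r + q(0) = 0, i.e. r^2 + (p(0) - 1) r + q(0) = 0, i.e. r^2 - 9 = 0.
Discriminant: (0)^2 - 4(-9) = 36, so r = (0 ± 6)/2.
Solving: r_1 = 3, r_2 = -3.

indicial: r^2 - 9 = 0; roots r_1 = 3, r_2 = -3


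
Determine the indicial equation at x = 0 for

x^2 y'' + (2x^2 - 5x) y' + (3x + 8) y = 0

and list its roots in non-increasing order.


Divide by x^2 to reach normal form y'' + P_1(x) y' + P_2(x) y = 0 with P_1(x) = 2 - 5/x and P_2(x) = 3/x + 8/x^2.
x = 0 is a singular point because the y'-coefficient 2 - 5/x has a pole at x = 0 and the y-coefficient 3/x + 8/x^2 has a pole at x = 0.
It is a regular singular point because x P_1(x) = p(x) = 2x - 5 and x^2 P_2(x) = q(x) = 3x + 8 are polynomials, hence analytic at x = 0.
p(0) = -5,  q(0) = 8.
Indicial equation: r(r-1) + p(0) r + q(0) = 0, i.e. r^2 + (p(0) - 1) r + q(0) = 0, i.e. r^2 - 6 r + 8 = 0.
Discriminant: (-6)^2 - 4(8) = 4, so r = (6 ± 2)/2.
Solving: r_1 = 4, r_2 = 2.

indicial: r^2 - 6 r + 8 = 0; roots r_1 = 4, r_2 = 2


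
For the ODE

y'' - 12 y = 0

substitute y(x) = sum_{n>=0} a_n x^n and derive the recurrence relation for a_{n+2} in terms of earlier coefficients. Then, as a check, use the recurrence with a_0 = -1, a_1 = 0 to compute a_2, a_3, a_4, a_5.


Substitute y = sum_n a_n x^n into y'' + (const) y = 0.
y''(x) = sum_{n>=0} (n+2)(n+1) a_{n+2} x^n.
The ODE becomes sum_n [(n+2)(n+1) a_{n+2} - 12 a_n] x^n = 0.
Setting each coefficient to zero gives the recurrence:
  (n+2)(n+1) a_{n+2} - 12 a_n = 0,
  a_{n+2} = 12 / ((n+1)(n+2)) a_n.

Check with a_0 = -1, a_1 = 0 (apply the recurrence for n = 0, 1, 2, 3): a_0 = -1, a_1 = 0, a_2 = -6, a_3 = 0, a_4 = -6, a_5 = 0.

a_{n+2} = 12/((n+1)(n+2)) * a_n; check: a_0 = -1, a_1 = 0, a_2 = -6, a_3 = 0, a_4 = -6, a_5 = 0


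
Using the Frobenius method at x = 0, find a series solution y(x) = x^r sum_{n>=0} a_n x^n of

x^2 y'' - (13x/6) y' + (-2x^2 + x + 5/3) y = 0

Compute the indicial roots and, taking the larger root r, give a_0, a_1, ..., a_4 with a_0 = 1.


Write in Frobenius form y'' + (p(x)/x) y' + (q(x)/x^2) y = 0:
  p(x) = -13/6,  q(x) = -2x^2 + x + 5/3.
Indicial equation: r(r-1) + (-13/6) r + (5/3) = 0 -> roots r_1 = 5/2, r_2 = 2/3.
Take r = r_1 = 5/2. Let y(x) = x^r sum_{n>=0} a_n x^n with a_0 = 1.
Substitute y = x^r sum a_n x^n and match x^{r+n}. The recurrence is
  D(n) a_n + 1 a_{n-1} - 2 a_{n-2} = 0,  where D(n) = (r+n)(r+n-1) + (-13/6)(r+n) + (5/3).
  a_n = [-1 a_{n-1} + 2 a_{n-2}] / D(n).
Since the indicial polynomial factors as (r - r_1)(r - r_2), D(n) = (r_1 + n - r_1)(r_1 + n - r_2) = n(n + 11/6).
Evaluating step by step (a_0 = 1):
  n = 1: D(1) = 1(1 + 11/6) = 17/6; numerator = -1(1) = -1; a_1 = (-1)/(17/6) = -6/17
  n = 2: D(2) = 2(2 + 11/6) = 23/3; numerator = -1(-6/17) + 2(1) = 40/17; a_2 = (40/17)/(23/3) = 120/391
  n = 3: D(3) = 3(3 + 11/6) = 29/2; numerator = -1(120/391) + 2(-6/17) = -396/391; a_3 = (-396/391)/(29/2) = -792/11339
  n = 4: D(4) = 4(4 + 11/6) = 70/3; numerator = -1(-792/11339) + 2(120/391) = 456/667; a_4 = (456/667)/(70/3) = 684/23345

r = 5/2; a_0 = 1; a_1 = -6/17; a_2 = 120/391; a_3 = -792/11339; a_4 = 684/23345


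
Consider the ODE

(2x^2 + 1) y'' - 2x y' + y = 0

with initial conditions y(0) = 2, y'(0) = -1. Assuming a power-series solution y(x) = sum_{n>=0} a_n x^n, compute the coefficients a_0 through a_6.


Ansatz: y(x) = sum_{n>=0} a_n x^n, so y'(x) = sum_{n>=1} n a_n x^(n-1) and y''(x) = sum_{n>=2} n(n-1) a_n x^(n-2).
Substitute into P(x) y'' + Q(x) y' + R(x) y = 0 with P(x) = 2x^2 + 1, Q(x) = -2x, R(x) = 1, and match powers of x.
Initial conditions: a_0 = 2, a_1 = -1.
Setting the coefficient of each power of x to zero and solving order by order (substituting the coefficients already found):
  x^0: 2 a_2 + a_0 = 0  ->  2 a_2 = -a_0 = -2  ->  a_2 = -1
  x^1: 6 a_3 - a_1 = 0  ->  6 a_3 = a_1 = -1  ->  a_3 = -1/6
  x^2: 12 a_4 + a_2 = 0  ->  12 a_4 = -a_2 = 1  ->  a_4 = 1/12
  x^3: 20 a_5 + 7 a_3 = 0  ->  20 a_5 = -7 a_3 = 7/6  ->  a_5 = 7/120
  x^4: 30 a_6 + 17 a_4 = 0  ->  30 a_6 = -17 a_4 = -17/12  ->  a_6 = -17/360
Truncated series: y(x) = 2 - x - x^2 - (1/6) x^3 + (1/12) x^4 + (7/120) x^5 - (17/360) x^6 + O(x^7).

a_0 = 2; a_1 = -1; a_2 = -1; a_3 = -1/6; a_4 = 1/12; a_5 = 7/120; a_6 = -17/360


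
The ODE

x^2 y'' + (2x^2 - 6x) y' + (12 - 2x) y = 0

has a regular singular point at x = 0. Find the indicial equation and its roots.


Divide by x^2 to reach normal form y'' + P_1(x) y' + P_2(x) y = 0 with P_1(x) = 2 - 6/x and P_2(x) = -2/x + 12/x^2.
x = 0 is a singular point because the y'-coefficient 2 - 6/x has a pole at x = 0 and the y-coefficient -2/x + 12/x^2 has a pole at x = 0.
It is a regular singular point because x P_1(x) = p(x) = 2x - 6 and x^2 P_2(x) = q(x) = 12 - 2x are polynomials, hence analytic at x = 0.
p(0) = -6,  q(0) = 12.
Indicial equation: r(r-1) + p(0) r + q(0) = 0, i.e. r^2 + (p(0) - 1) r + q(0) = 0, i.e. r^2 - 7 r + 12 = 0.
Discriminant: (-7)^2 - 4(12) = 1, so r = (7 ± 1)/2.
Solving: r_1 = 4, r_2 = 3.

indicial: r^2 - 7 r + 12 = 0; roots r_1 = 4, r_2 = 3


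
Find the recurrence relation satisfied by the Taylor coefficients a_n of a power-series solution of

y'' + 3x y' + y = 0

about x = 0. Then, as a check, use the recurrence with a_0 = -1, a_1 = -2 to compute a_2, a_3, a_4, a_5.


Substitute y = sum_n a_n x^n.
y''(x) has coefficient (n+2)(n+1) a_{n+2} at x^n;
3 x y'(x) has coefficient 3 n a_n at x^n (shift);
y(x) has coefficient 1 a_n at x^n.
Matching x^n: (n+2)(n+1) a_{n+2} + (3n + 1) a_n = 0.
Thus a_{n+2} = (-3n - 1) / ((n+1)(n+2)) * a_n.

Check with a_0 = -1, a_1 = -2 (apply the recurrence for n = 0, 1, 2, 3): a_0 = -1, a_1 = -2, a_2 = 1/2, a_3 = 4/3, a_4 = -7/24, a_5 = -2/3.

a_(n+2) = (-3n - 1) / ((n+1)(n+2)) * a_n; check: a_0 = -1, a_1 = -2, a_2 = 1/2, a_3 = 4/3, a_4 = -7/24, a_5 = -2/3


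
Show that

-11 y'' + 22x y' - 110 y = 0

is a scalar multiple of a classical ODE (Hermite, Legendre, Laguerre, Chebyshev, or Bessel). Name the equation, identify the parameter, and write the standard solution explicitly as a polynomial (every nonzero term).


All three coefficients share the factor -11; dividing through by -11 gives  y'' - 2x y' + 10 y = 0.
This matches the Hermite equation y'' - 2x y' + 2n y = 0 with 2n = 10, so n = 5; the polynomial solution is H_5(x).
With y = sum_k a_k x^k, matching x^k gives (k+2)(k+1) a_{k+2} = 2(k - n) a_k = 2(k - 5) a_k. The right side vanishes at k = 5, so the series with the parity of 5 terminates at degree 5.
Standard normalization: leading coefficient of H_n is 2^n, so a_5 = 2^5 = 32. Work downward with a_k = (k+1)(k+2) a_{k+2} / (2(k - n)):
  a_3 = (4)(5)(32) / (2(3 - 5)) = 640/(-4) = -160
  a_1 = (2)(3)(-160) / (2(1 - 5)) = -960/(-8) = 120
Hence H_5(x) = 32 x^5 - 160 x^3 + 120 x.

H_5(x); series = 32 x^5 - 160 x^3 + 120 x


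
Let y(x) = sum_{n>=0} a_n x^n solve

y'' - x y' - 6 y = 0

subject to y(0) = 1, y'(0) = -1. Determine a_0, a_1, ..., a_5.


Ansatz: y(x) = sum_{n>=0} a_n x^n, so y'(x) = sum_{n>=1} n a_n x^(n-1) and y''(x) = sum_{n>=2} n(n-1) a_n x^(n-2).
Substitute into P(x) y'' + Q(x) y' + R(x) y = 0 with P(x) = 1, Q(x) = -x, R(x) = -6, and match powers of x.
Initial conditions: a_0 = 1, a_1 = -1.
Setting the coefficient of each power of x to zero and solving order by order (substituting the coefficients already found):
  x^0: 2 a_2 - 6 a_0 = 0  ->  2 a_2 = 6 a_0 = 6  ->  a_2 = 3
  x^1: 6 a_3 - 7 a_1 = 0  ->  6 a_3 = 7 a_1 = -7  ->  a_3 = -7/6
  x^2: 12 a_4 - 8 a_2 = 0  ->  12 a_4 = 8 a_2 = 24  ->  a_4 = 2
  x^3: 20 a_5 - 9 a_3 = 0  ->  20 a_5 = 9 a_3 = -21/2  ->  a_5 = -21/40
Truncated series: y(x) = 1 - x + 3 x^2 - (7/6) x^3 + 2 x^4 - (21/40) x^5 + O(x^6).

a_0 = 1; a_1 = -1; a_2 = 3; a_3 = -7/6; a_4 = 2; a_5 = -21/40


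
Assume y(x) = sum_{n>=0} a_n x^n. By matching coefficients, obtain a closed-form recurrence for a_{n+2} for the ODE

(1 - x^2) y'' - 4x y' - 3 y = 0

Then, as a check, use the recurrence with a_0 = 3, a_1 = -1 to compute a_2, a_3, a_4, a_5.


Substitute y = sum_n a_n x^n.
(1 - 1 x^2) y'' contributes (n+2)(n+1) a_{n+2} - n(n-1) a_n at x^n.
-4 x y'(x) contributes -4 n a_n at x^n.
-3 y(x) contributes -3 a_n at x^n.
Matching x^n: (n+2)(n+1) a_{n+2} + (-n(n-1) - 4 n - 3) a_n = 0.
Thus a_{n+2} = (n(n-1) + 4 n + 3) / ((n+1)(n+2)) * a_n.

Check with a_0 = 3, a_1 = -1 (apply the recurrence for n = 0, 1, 2, 3): a_0 = 3, a_1 = -1, a_2 = 9/2, a_3 = -7/6, a_4 = 39/8, a_5 = -49/40.

a_(n+2) = (n(n-1) + 4 n + 3) / ((n+1)(n+2)) * a_n; check: a_0 = 3, a_1 = -1, a_2 = 9/2, a_3 = -7/6, a_4 = 39/8, a_5 = -49/40


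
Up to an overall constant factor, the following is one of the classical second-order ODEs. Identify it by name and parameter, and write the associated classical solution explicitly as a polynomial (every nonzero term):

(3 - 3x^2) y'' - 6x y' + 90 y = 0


All three coefficients share the factor 3; dividing through by 3 gives  (1 - x^2) y'' - 2x y' + 30 y = 0.
This matches the Legendre equation (1 - x^2) y'' - 2x y' + n(n+1) y = 0 (note the -2x y' term) with n(n+1) = 30, so n = 5; the polynomial solution is P_5(x).
With y = sum_k a_k x^k, matching x^k gives (k+2)(k+1) a_{k+2} = [k(k+1) - n(n+1)] a_k = (k - 5)(k + 6) a_k. The right side vanishes at k = 5, so the series with the parity of 5 terminates at degree 5.
Standard normalization (P_n(1) = 1): leading coefficient (2n)!/(2^n (n!)^2) = 3628800/(32*14400) = 63/8, so a_5 = 63/8. Work downward with a_k = (k+1)(k+2) a_{k+2} / ((k - 5)(k + 6)):
  a_3 = (4)(5)(63/8) / ((3 - 5)(3 + 6)) = (315/2)/(-18) = -35/4
  a_1 = (2)(3)(-35/4) / ((1 - 5)(1 + 6)) = (-105/2)/(-28) = 15/8
Hence P_5(x) = 63 x^5/8 - 35 x^3/4 + 15 x/8.

P_5(x); series = 63 x^5/8 - 35 x^3/4 + 15 x/8


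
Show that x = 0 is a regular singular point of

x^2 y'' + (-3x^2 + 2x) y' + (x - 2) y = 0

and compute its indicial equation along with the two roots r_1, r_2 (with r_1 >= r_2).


Divide by x^2 to reach normal form y'' + P_1(x) y' + P_2(x) y = 0 with P_1(x) = -3 + 2/x and P_2(x) = 1/x - 2/x^2.
x = 0 is a singular point because the y'-coefficient -3 + 2/x has a pole at x = 0 and the y-coefficient 1/x - 2/x^2 has a pole at x = 0.
It is a regular singular point because x P_1(x) = p(x) = 2 - 3x and x^2 P_2(x) = q(x) = x - 2 are polynomials, hence analytic at x = 0.
p(0) = 2,  q(0) = -2.
Indicial equation: r(r-1) + p(0) r + q(0) = 0, i.e. r^2 + (p(0) - 1) r + q(0) = 0, i.e. r^2 + 1 r - 2 = 0.
Discriminant: (1)^2 - 4(-2) = 9, so r = (-1 ± 3)/2.
Solving: r_1 = 1, r_2 = -2.

indicial: r^2 + 1 r - 2 = 0; roots r_1 = 1, r_2 = -2


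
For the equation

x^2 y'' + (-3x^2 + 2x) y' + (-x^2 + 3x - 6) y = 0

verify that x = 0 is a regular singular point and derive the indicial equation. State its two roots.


Divide by x^2 to reach normal form y'' + P_1(x) y' + P_2(x) y = 0 with P_1(x) = -3 + 2/x and P_2(x) = -1 + 3/x - 6/x^2.
x = 0 is a singular point because the y'-coefficient -3 + 2/x has a pole at x = 0 and the y-coefficient -1 + 3/x - 6/x^2 has a pole at x = 0.
It is a regular singular point because x P_1(x) = p(x) = 2 - 3x and x^2 P_2(x) = q(x) = -x^2 + 3x - 6 are polynomials, hence analytic at x = 0.
p(0) = 2,  q(0) = -6.
Indicial equation: r(r-1) + p(0) r + q(0) = 0, i.e. r^2 + (p(0) - 1) r + q(0) = 0, i.e. r^2 + 1 r - 6 = 0.
Discriminant: (1)^2 - 4(-6) = 25, so r = (-1 ± 5)/2.
Solving: r_1 = 2, r_2 = -3.

indicial: r^2 + 1 r - 6 = 0; roots r_1 = 2, r_2 = -3


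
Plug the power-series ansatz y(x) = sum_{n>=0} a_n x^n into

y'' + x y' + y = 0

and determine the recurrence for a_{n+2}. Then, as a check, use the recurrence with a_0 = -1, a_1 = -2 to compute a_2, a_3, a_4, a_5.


Substitute y = sum_n a_n x^n.
y''(x) has coefficient (n+2)(n+1) a_{n+2} at x^n;
x y'(x) has coefficient n a_n at x^n (shift);
y(x) has coefficient 1 a_n at x^n.
Matching x^n: (n+2)(n+1) a_{n+2} + (n + 1) a_n = 0.
Thus a_{n+2} = (-n - 1) / ((n+1)(n+2)) * a_n.

Check with a_0 = -1, a_1 = -2 (apply the recurrence for n = 0, 1, 2, 3): a_0 = -1, a_1 = -2, a_2 = 1/2, a_3 = 2/3, a_4 = -1/8, a_5 = -2/15.

a_(n+2) = (-n - 1) / ((n+1)(n+2)) * a_n; check: a_0 = -1, a_1 = -2, a_2 = 1/2, a_3 = 2/3, a_4 = -1/8, a_5 = -2/15


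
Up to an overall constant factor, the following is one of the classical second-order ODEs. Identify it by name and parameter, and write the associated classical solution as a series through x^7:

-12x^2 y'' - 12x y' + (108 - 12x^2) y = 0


All three coefficients share the factor -12; dividing through by -12 gives  x^2 y'' + x y' + (x^2 - 9) y = 0.
This matches the Bessel equation x^2 y'' + x y' + (x^2 - nu^2) y = 0 with nu^2 = 9, so nu = 3; the solution bounded at x = 0 is J_3(x).
Frobenius at x = 0: indicial roots ±nu; for r = nu the recurrence k(k + 2nu) c_k = -c_{k-2} gives the standard series J_nu(x) = sum_{k>=0} (-1)^k / (k! (k+nu)!) (x/2)^(2k+nu). Evaluate the first 3 terms:
  k = 0: (-1)^0 / (0! * 3! * 2^3) x^3 = 1/(1*6*8) x^3 = (1/48) x^3
  k = 1: (-1)^1 / (1! * 4! * 2^5) x^5 = -1/(1*24*32) x^5 = (-1/768) x^5
  k = 2: (-1)^2 / (2! * 5! * 2^7) x^7 = 1/(2*120*128) x^7 = (1/30720) x^7
Hence J_3(x) = x^7/30720 - x^5/768 + x^3/48 + ....

J_3(x); series = x^7/30720 - x^5/768 + x^3/48


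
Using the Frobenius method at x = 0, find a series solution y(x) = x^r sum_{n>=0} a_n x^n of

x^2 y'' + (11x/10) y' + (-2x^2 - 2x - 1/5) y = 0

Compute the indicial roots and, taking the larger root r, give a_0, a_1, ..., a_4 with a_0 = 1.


Write in Frobenius form y'' + (p(x)/x) y' + (q(x)/x^2) y = 0:
  p(x) = 11/10,  q(x) = -2x^2 - 2x - 1/5.
Indicial equation: r(r-1) + (11/10) r + (-1/5) = 0 -> roots r_1 = 2/5, r_2 = -1/2.
Take r = r_1 = 2/5. Let y(x) = x^r sum_{n>=0} a_n x^n with a_0 = 1.
Substitute y = x^r sum a_n x^n and match x^{r+n}. The recurrence is
  D(n) a_n - 2 a_{n-1} - 2 a_{n-2} = 0,  where D(n) = (r+n)(r+n-1) + (11/10)(r+n) + (-1/5).
  a_n = [2 a_{n-1} + 2 a_{n-2}] / D(n).
Since the indicial polynomial factors as (r - r_1)(r - r_2), D(n) = (r_1 + n - r_1)(r_1 + n - r_2) = n(n + 9/10).
Evaluating step by step (a_0 = 1):
  n = 1: D(1) = 1(1 + 9/10) = 19/10; numerator = 2(1) = 2; a_1 = (2)/(19/10) = 20/19
  n = 2: D(2) = 2(2 + 9/10) = 29/5; numerator = 2(20/19) + 2(1) = 78/19; a_2 = (78/19)/(29/5) = 390/551
  n = 3: D(3) = 3(3 + 9/10) = 117/10; numerator = 2(390/551) + 2(20/19) = 1940/551; a_3 = (1940/551)/(117/10) = 19400/64467
  n = 4: D(4) = 4(4 + 9/10) = 98/5; numerator = 2(19400/64467) + 2(390/551) = 130060/64467; a_4 = (130060/64467)/(98/5) = 46450/451269

r = 2/5; a_0 = 1; a_1 = 20/19; a_2 = 390/551; a_3 = 19400/64467; a_4 = 46450/451269


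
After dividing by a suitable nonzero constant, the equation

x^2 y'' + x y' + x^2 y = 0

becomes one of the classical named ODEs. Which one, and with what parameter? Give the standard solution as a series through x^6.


The equation is already in a standard form:  x^2 y'' + x y' + x^2 y = 0.
This matches the Bessel equation x^2 y'' + x y' + (x^2 - nu^2) y = 0 with nu^2 = 0, so nu = 0; the solution bounded at x = 0 is J_0(x).
Frobenius at x = 0: indicial roots ±nu; for r = nu the recurrence k(k + 2nu) c_k = -c_{k-2} gives the standard series J_nu(x) = sum_{k>=0} (-1)^k / (k! (k+nu)!) (x/2)^(2k+nu). Evaluate the first 4 terms:
  k = 0: (-1)^0 / (0! * 0! * 2^0) x^0 = 1/(1*1*1) x^0 = (1) x^0
  k = 1: (-1)^1 / (1! * 1! * 2^2) x^2 = -1/(1*1*4) x^2 = (-1/4) x^2
  k = 2: (-1)^2 / (2! * 2! * 2^4) x^4 = 1/(2*2*16) x^4 = (1/64) x^4
  k = 3: (-1)^3 / (3! * 3! * 2^6) x^6 = -1/(6*6*64) x^6 = (-1/2304) x^6
Hence J_0(x) = -x^6/2304 + x^4/64 - x^2/4 + 1 + ....

J_0(x); series = -x^6/2304 + x^4/64 - x^2/4 + 1


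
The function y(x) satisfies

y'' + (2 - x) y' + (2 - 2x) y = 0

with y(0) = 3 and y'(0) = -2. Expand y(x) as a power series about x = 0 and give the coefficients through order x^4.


Ansatz: y(x) = sum_{n>=0} a_n x^n, so y'(x) = sum_{n>=1} n a_n x^(n-1) and y''(x) = sum_{n>=2} n(n-1) a_n x^(n-2).
Substitute into P(x) y'' + Q(x) y' + R(x) y = 0 with P(x) = 1, Q(x) = 2 - x, R(x) = 2 - 2x, and match powers of x.
Initial conditions: a_0 = 3, a_1 = -2.
Setting the coefficient of each power of x to zero and solving order by order (substituting the coefficients already found):
  x^0: 2 a_2 + 2 a_1 + 2 a_0 = 0  ->  2 a_2 = -2 a_1 - 2 a_0 = -2  ->  a_2 = -1
  x^1: 6 a_3 + 4 a_2 + a_1 - 2 a_0 = 0  ->  6 a_3 = -4 a_2 - a_1 + 2 a_0 = 12  ->  a_3 = 2
  x^2: 12 a_4 + 6 a_3 - 2 a_1 = 0  ->  12 a_4 = -6 a_3 + 2 a_1 = -16  ->  a_4 = -4/3
Truncated series: y(x) = 3 - 2 x - x^2 + 2 x^3 - (4/3) x^4 + O(x^5).

a_0 = 3; a_1 = -2; a_2 = -1; a_3 = 2; a_4 = -4/3
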